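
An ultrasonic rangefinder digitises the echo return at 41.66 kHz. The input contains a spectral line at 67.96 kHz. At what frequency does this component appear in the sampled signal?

67.96 kHz mod fs = 26.3 kHz.
26.3 kHz > fs/2 = 20.83 kHz, folds to fs − 26.3 kHz = 15.36 kHz.

15.36 kHz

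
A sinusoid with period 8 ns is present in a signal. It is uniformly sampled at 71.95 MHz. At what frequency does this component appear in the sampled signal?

18.9 MHz

T = 8 ns → f = 1/T = 125 MHz.
125 MHz mod fs = 53.05 MHz.
53.05 MHz > fs/2 = 35.975 MHz, folds to fs − 53.05 MHz = 18.9 MHz.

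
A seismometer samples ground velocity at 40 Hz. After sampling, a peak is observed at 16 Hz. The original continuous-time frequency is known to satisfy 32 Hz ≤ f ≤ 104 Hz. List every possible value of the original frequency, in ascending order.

56 Hz, 64 Hz, 96 Hz, 104 Hz

Frequencies that alias to 16 Hz are k·fs ± 16 Hz for integer k ≥ 0.
k=0: 16 Hz.
k=1: 24 Hz, 56 Hz.
k=2: 64 Hz, 96 Hz.
k=3: 104 Hz, 136 Hz.
k=4: 144 Hz, 176 Hz.
Within [32 Hz, 104 Hz]: 56 Hz, 64 Hz, 96 Hz, 104 Hz.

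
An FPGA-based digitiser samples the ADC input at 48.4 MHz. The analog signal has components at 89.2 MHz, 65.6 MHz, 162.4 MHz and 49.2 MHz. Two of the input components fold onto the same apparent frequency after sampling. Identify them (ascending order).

65.6 MHz, 162.4 MHz

fs/2 = 24.2 MHz.
89.2 MHz mod fs = 40.8 MHz.
40.8 MHz > fs/2 = 24.2 MHz, folds to fs − 40.8 MHz = 7.6 MHz.
65.6 MHz mod fs = 17.2 MHz.
17.2 MHz ≤ fs/2 = 24.2 MHz, appears at 17.2 MHz.
162.4 MHz mod fs = 17.2 MHz.
17.2 MHz ≤ fs/2 = 24.2 MHz, appears at 17.2 MHz.
49.2 MHz mod fs = 0.8 MHz.
0.8 MHz ≤ fs/2 = 24.2 MHz, appears at 0.8 MHz.
65.6 MHz and 162.4 MHz both map to 17.2 MHz.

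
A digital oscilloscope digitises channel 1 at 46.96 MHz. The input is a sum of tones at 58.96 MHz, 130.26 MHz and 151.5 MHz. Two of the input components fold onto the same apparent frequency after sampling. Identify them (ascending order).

fs/2 = 23.48 MHz.
58.96 MHz mod fs = 12 MHz.
12 MHz ≤ fs/2 = 23.48 MHz, appears at 12 MHz.
130.26 MHz mod fs = 36.34 MHz.
36.34 MHz > fs/2 = 23.48 MHz, folds to fs − 36.34 MHz = 10.62 MHz.
151.5 MHz mod fs = 10.62 MHz.
10.62 MHz ≤ fs/2 = 23.48 MHz, appears at 10.62 MHz.
130.26 MHz and 151.5 MHz both map to 10.62 MHz.

130.26 MHz, 151.5 MHz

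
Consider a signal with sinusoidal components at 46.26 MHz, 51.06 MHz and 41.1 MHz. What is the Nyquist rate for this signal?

Highest-frequency component: 51.06 MHz.
Nyquist rate = 2 × 51.06 MHz = 102.12 MHz.

102.12 MHz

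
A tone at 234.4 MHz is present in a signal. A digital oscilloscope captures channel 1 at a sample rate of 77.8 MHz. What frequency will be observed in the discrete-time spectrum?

1 MHz

234.4 MHz mod fs = 1 MHz.
1 MHz ≤ fs/2 = 38.9 MHz, appears at 1 MHz.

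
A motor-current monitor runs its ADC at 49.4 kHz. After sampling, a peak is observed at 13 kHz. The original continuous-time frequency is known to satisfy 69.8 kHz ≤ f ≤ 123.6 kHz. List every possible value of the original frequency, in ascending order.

85.8 kHz, 111.8 kHz

Frequencies that alias to 13 kHz are k·fs ± 13 kHz for integer k ≥ 0.
k=0: 13 kHz.
k=1: 36.4 kHz, 62.4 kHz.
k=2: 85.8 kHz, 111.8 kHz.
k=3: 135.2 kHz, 161.2 kHz.
Within [69.8 kHz, 123.6 kHz]: 85.8 kHz, 111.8 kHz.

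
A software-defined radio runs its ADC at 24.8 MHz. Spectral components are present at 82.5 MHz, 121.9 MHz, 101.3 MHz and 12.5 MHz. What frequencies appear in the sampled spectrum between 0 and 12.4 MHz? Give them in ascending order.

2.1 MHz, 8.1 MHz, 12.3 MHz

fs/2 = 12.4 MHz.
82.5 MHz mod fs = 8.1 MHz.
8.1 MHz ≤ fs/2 = 12.4 MHz, appears at 8.1 MHz.
121.9 MHz mod fs = 22.7 MHz.
22.7 MHz > fs/2 = 12.4 MHz, folds to fs − 22.7 MHz = 2.1 MHz.
101.3 MHz mod fs = 2.1 MHz.
2.1 MHz ≤ fs/2 = 12.4 MHz, appears at 2.1 MHz.
12.5 MHz > fs/2 = 12.4 MHz, folds to fs − 12.5 MHz = 12.3 MHz.
Distinct values: {2.1 MHz, 8.1 MHz, 12.3 MHz}.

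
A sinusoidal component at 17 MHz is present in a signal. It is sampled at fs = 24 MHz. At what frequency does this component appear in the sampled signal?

17 MHz > fs/2 = 12 MHz, folds to fs − 17 MHz = 7 MHz.

7 MHz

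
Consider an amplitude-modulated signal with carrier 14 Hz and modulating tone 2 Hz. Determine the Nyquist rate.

32 Hz

AM sidebands sit at fc ± fm = 12 Hz and 16 Hz.
Highest-frequency component: 16 Hz.
Nyquist rate = 2 × 16 Hz = 32 Hz.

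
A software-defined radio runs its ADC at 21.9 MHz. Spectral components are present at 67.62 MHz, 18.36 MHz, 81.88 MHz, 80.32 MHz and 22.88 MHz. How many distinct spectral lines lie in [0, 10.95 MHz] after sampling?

5

fs/2 = 10.95 MHz.
67.62 MHz mod fs = 1.92 MHz.
1.92 MHz ≤ fs/2 = 10.95 MHz, appears at 1.92 MHz.
18.36 MHz > fs/2 = 10.95 MHz, folds to fs − 18.36 MHz = 3.54 MHz.
81.88 MHz mod fs = 16.18 MHz.
16.18 MHz > fs/2 = 10.95 MHz, folds to fs − 16.18 MHz = 5.72 MHz.
80.32 MHz mod fs = 14.62 MHz.
14.62 MHz > fs/2 = 10.95 MHz, folds to fs − 14.62 MHz = 7.28 MHz.
22.88 MHz mod fs = 0.98 MHz.
0.98 MHz ≤ fs/2 = 10.95 MHz, appears at 0.98 MHz.
Distinct values: {0.98 MHz, 1.92 MHz, 3.54 MHz, 5.72 MHz, 7.28 MHz} → 5.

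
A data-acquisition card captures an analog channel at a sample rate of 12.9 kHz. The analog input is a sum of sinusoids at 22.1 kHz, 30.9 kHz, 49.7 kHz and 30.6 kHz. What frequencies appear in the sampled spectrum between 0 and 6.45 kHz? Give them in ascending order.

1.9 kHz, 3.7 kHz, 4.8 kHz, 5.1 kHz

fs/2 = 6.45 kHz.
22.1 kHz mod fs = 9.2 kHz.
9.2 kHz > fs/2 = 6.45 kHz, folds to fs − 9.2 kHz = 3.7 kHz.
30.9 kHz mod fs = 5.1 kHz.
5.1 kHz ≤ fs/2 = 6.45 kHz, appears at 5.1 kHz.
49.7 kHz mod fs = 11 kHz.
11 kHz > fs/2 = 6.45 kHz, folds to fs − 11 kHz = 1.9 kHz.
30.6 kHz mod fs = 4.8 kHz.
4.8 kHz ≤ fs/2 = 6.45 kHz, appears at 4.8 kHz.
Distinct values: {1.9 kHz, 3.7 kHz, 4.8 kHz, 5.1 kHz}.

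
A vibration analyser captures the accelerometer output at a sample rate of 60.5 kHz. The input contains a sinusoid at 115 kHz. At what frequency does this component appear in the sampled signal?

115 kHz mod fs = 54.5 kHz.
54.5 kHz > fs/2 = 30.25 kHz, folds to fs − 54.5 kHz = 6 kHz.

6 kHz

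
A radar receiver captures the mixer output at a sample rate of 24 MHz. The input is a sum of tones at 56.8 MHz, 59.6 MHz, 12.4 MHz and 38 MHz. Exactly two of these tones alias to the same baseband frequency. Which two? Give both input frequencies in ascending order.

fs/2 = 12 MHz.
56.8 MHz mod fs = 8.8 MHz.
8.8 MHz ≤ fs/2 = 12 MHz, appears at 8.8 MHz.
59.6 MHz mod fs = 11.6 MHz.
11.6 MHz ≤ fs/2 = 12 MHz, appears at 11.6 MHz.
12.4 MHz > fs/2 = 12 MHz, folds to fs − 12.4 MHz = 11.6 MHz.
38 MHz mod fs = 14 MHz.
14 MHz > fs/2 = 12 MHz, folds to fs − 14 MHz = 10 MHz.
12.4 MHz and 59.6 MHz both map to 11.6 MHz.

12.4 MHz, 59.6 MHz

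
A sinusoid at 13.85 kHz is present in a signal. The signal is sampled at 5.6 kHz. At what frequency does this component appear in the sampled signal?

13.85 kHz mod fs = 2.65 kHz.
2.65 kHz ≤ fs/2 = 2.8 kHz, appears at 2.65 kHz.

2.65 kHz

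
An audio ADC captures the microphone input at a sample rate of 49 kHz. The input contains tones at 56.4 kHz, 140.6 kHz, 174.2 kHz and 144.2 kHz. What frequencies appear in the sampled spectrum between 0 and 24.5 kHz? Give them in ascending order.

2.8 kHz, 6.4 kHz, 7.4 kHz, 21.8 kHz

fs/2 = 24.5 kHz.
56.4 kHz mod fs = 7.4 kHz.
7.4 kHz ≤ fs/2 = 24.5 kHz, appears at 7.4 kHz.
140.6 kHz mod fs = 42.6 kHz.
42.6 kHz > fs/2 = 24.5 kHz, folds to fs − 42.6 kHz = 6.4 kHz.
174.2 kHz mod fs = 27.2 kHz.
27.2 kHz > fs/2 = 24.5 kHz, folds to fs − 27.2 kHz = 21.8 kHz.
144.2 kHz mod fs = 46.2 kHz.
46.2 kHz > fs/2 = 24.5 kHz, folds to fs − 46.2 kHz = 2.8 kHz.
Distinct values: {2.8 kHz, 6.4 kHz, 7.4 kHz, 21.8 kHz}.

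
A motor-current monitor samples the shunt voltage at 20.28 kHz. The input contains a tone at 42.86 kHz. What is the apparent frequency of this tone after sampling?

42.86 kHz mod fs = 2.3 kHz.
2.3 kHz ≤ fs/2 = 10.14 kHz, appears at 2.3 kHz.

2.3 kHz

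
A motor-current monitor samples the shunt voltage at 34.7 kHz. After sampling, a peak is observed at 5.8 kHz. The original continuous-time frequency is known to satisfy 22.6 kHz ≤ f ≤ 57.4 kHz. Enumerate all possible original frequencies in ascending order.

28.9 kHz, 40.5 kHz

Frequencies that alias to 5.8 kHz are k·fs ± 5.8 kHz for integer k ≥ 0.
k=0: 5.8 kHz.
k=1: 28.9 kHz, 40.5 kHz.
k=2: 63.6 kHz, 75.2 kHz.
Within [22.6 kHz, 57.4 kHz]: 28.9 kHz, 40.5 kHz.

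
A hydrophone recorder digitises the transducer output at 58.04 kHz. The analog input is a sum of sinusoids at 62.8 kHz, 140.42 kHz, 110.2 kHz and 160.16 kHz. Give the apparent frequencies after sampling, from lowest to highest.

fs/2 = 29.02 kHz.
62.8 kHz mod fs = 4.76 kHz.
4.76 kHz ≤ fs/2 = 29.02 kHz, appears at 4.76 kHz.
140.42 kHz mod fs = 24.34 kHz.
24.34 kHz ≤ fs/2 = 29.02 kHz, appears at 24.34 kHz.
110.2 kHz mod fs = 52.16 kHz.
52.16 kHz > fs/2 = 29.02 kHz, folds to fs − 52.16 kHz = 5.88 kHz.
160.16 kHz mod fs = 44.08 kHz.
44.08 kHz > fs/2 = 29.02 kHz, folds to fs − 44.08 kHz = 13.96 kHz.
Distinct values: {4.76 kHz, 5.88 kHz, 13.96 kHz, 24.34 kHz}.

4.76 kHz, 5.88 kHz, 13.96 kHz, 24.34 kHz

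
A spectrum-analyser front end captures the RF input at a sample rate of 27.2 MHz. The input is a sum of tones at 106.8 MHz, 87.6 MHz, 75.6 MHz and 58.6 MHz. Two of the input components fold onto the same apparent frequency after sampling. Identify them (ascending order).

75.6 MHz, 87.6 MHz

fs/2 = 13.6 MHz.
106.8 MHz mod fs = 25.2 MHz.
25.2 MHz > fs/2 = 13.6 MHz, folds to fs − 25.2 MHz = 2 MHz.
87.6 MHz mod fs = 6 MHz.
6 MHz ≤ fs/2 = 13.6 MHz, appears at 6 MHz.
75.6 MHz mod fs = 21.2 MHz.
21.2 MHz > fs/2 = 13.6 MHz, folds to fs − 21.2 MHz = 6 MHz.
58.6 MHz mod fs = 4.2 MHz.
4.2 MHz ≤ fs/2 = 13.6 MHz, appears at 4.2 MHz.
75.6 MHz and 87.6 MHz both map to 6 MHz.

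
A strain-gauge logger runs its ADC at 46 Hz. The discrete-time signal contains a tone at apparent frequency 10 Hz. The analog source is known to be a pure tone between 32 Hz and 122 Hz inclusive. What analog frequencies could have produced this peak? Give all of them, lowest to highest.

Frequencies that alias to 10 Hz are k·fs ± 10 Hz for integer k ≥ 0.
k=0: 10 Hz.
k=1: 36 Hz, 56 Hz.
k=2: 82 Hz, 102 Hz.
k=3: 128 Hz, 148 Hz.
Within [32 Hz, 122 Hz]: 36 Hz, 56 Hz, 82 Hz, 102 Hz.

36 Hz, 56 Hz, 82 Hz, 102 Hz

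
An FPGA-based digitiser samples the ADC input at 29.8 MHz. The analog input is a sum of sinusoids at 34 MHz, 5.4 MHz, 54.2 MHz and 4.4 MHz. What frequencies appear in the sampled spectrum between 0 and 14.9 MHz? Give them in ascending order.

fs/2 = 14.9 MHz.
34 MHz mod fs = 4.2 MHz.
4.2 MHz ≤ fs/2 = 14.9 MHz, appears at 4.2 MHz.
5.4 MHz ≤ fs/2 = 14.9 MHz, passes unchanged.
54.2 MHz mod fs = 24.4 MHz.
24.4 MHz > fs/2 = 14.9 MHz, folds to fs − 24.4 MHz = 5.4 MHz.
4.4 MHz ≤ fs/2 = 14.9 MHz, passes unchanged.
Distinct values: {4.2 MHz, 4.4 MHz, 5.4 MHz}.

4.2 MHz, 4.4 MHz, 5.4 MHz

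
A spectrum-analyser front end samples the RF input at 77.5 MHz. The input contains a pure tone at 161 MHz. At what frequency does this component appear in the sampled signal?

161 MHz mod fs = 6 MHz.
6 MHz ≤ fs/2 = 38.75 MHz, appears at 6 MHz.

6 MHz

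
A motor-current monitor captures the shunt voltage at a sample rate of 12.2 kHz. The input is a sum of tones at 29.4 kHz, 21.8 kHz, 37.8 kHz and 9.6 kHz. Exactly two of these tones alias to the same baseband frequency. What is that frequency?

fs/2 = 6.1 kHz.
29.4 kHz mod fs = 5 kHz.
5 kHz ≤ fs/2 = 6.1 kHz, appears at 5 kHz.
21.8 kHz mod fs = 9.6 kHz.
9.6 kHz > fs/2 = 6.1 kHz, folds to fs − 9.6 kHz = 2.6 kHz.
37.8 kHz mod fs = 1.2 kHz.
1.2 kHz ≤ fs/2 = 6.1 kHz, appears at 1.2 kHz.
9.6 kHz > fs/2 = 6.1 kHz, folds to fs − 9.6 kHz = 2.6 kHz.
9.6 kHz and 21.8 kHz both map to 2.6 kHz.

2.6 kHz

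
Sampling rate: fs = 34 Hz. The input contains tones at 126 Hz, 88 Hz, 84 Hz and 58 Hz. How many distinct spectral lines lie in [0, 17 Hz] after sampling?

3

fs/2 = 17 Hz.
126 Hz mod fs = 24 Hz.
24 Hz > fs/2 = 17 Hz, folds to fs − 24 Hz = 10 Hz.
88 Hz mod fs = 20 Hz.
20 Hz > fs/2 = 17 Hz, folds to fs − 20 Hz = 14 Hz.
84 Hz mod fs = 16 Hz.
16 Hz ≤ fs/2 = 17 Hz, appears at 16 Hz.
58 Hz mod fs = 24 Hz.
24 Hz > fs/2 = 17 Hz, folds to fs − 24 Hz = 10 Hz.
Distinct values: {10 Hz, 14 Hz, 16 Hz} → 3.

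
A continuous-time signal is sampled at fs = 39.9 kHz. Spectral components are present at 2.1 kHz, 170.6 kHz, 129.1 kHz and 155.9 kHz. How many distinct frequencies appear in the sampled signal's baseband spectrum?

4

fs/2 = 19.95 kHz.
2.1 kHz ≤ fs/2 = 19.95 kHz, passes unchanged.
170.6 kHz mod fs = 11 kHz.
11 kHz ≤ fs/2 = 19.95 kHz, appears at 11 kHz.
129.1 kHz mod fs = 9.4 kHz.
9.4 kHz ≤ fs/2 = 19.95 kHz, appears at 9.4 kHz.
155.9 kHz mod fs = 36.2 kHz.
36.2 kHz > fs/2 = 19.95 kHz, folds to fs − 36.2 kHz = 3.7 kHz.
Distinct values: {2.1 kHz, 3.7 kHz, 9.4 kHz, 11 kHz} → 4.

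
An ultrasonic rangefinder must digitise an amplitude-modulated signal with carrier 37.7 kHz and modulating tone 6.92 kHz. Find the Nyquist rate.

AM sidebands sit at fc ± fm = 30.78 kHz and 44.62 kHz.
Highest-frequency component: 44.62 kHz.
Nyquist rate = 2 × 44.62 kHz = 89.24 kHz.

89.24 kHz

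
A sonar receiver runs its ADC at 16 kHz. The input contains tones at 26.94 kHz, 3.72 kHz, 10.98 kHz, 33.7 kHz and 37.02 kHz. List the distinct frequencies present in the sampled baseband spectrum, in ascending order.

1.7 kHz, 3.72 kHz, 5.02 kHz, 5.06 kHz

fs/2 = 8 kHz.
26.94 kHz mod fs = 10.94 kHz.
10.94 kHz > fs/2 = 8 kHz, folds to fs − 10.94 kHz = 5.06 kHz.
3.72 kHz ≤ fs/2 = 8 kHz, passes unchanged.
10.98 kHz > fs/2 = 8 kHz, folds to fs − 10.98 kHz = 5.02 kHz.
33.7 kHz mod fs = 1.7 kHz.
1.7 kHz ≤ fs/2 = 8 kHz, appears at 1.7 kHz.
37.02 kHz mod fs = 5.02 kHz.
5.02 kHz ≤ fs/2 = 8 kHz, appears at 5.02 kHz.
Distinct values: {1.7 kHz, 3.72 kHz, 5.02 kHz, 5.06 kHz}.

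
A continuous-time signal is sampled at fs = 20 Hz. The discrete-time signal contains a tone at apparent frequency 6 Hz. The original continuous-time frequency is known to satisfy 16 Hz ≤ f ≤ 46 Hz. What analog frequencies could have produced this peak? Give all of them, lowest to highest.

Frequencies that alias to 6 Hz are k·fs ± 6 Hz for integer k ≥ 0.
k=0: 6 Hz.
k=1: 14 Hz, 26 Hz.
k=2: 34 Hz, 46 Hz.
k=3: 54 Hz, 66 Hz.
Within [16 Hz, 46 Hz]: 26 Hz, 34 Hz, 46 Hz.

26 Hz, 34 Hz, 46 Hz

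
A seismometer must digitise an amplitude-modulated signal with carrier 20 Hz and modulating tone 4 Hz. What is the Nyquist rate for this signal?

AM sidebands sit at fc ± fm = 16 Hz and 24 Hz.
Highest-frequency component: 24 Hz.
Nyquist rate = 2 × 24 Hz = 48 Hz.

48 Hz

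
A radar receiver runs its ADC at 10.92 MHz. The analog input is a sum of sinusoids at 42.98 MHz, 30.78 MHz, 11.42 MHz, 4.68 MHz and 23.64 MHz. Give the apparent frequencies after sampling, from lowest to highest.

fs/2 = 5.46 MHz.
42.98 MHz mod fs = 10.22 MHz.
10.22 MHz > fs/2 = 5.46 MHz, folds to fs − 10.22 MHz = 0.7 MHz.
30.78 MHz mod fs = 8.94 MHz.
8.94 MHz > fs/2 = 5.46 MHz, folds to fs − 8.94 MHz = 1.98 MHz.
11.42 MHz mod fs = 0.5 MHz.
0.5 MHz ≤ fs/2 = 5.46 MHz, appears at 0.5 MHz.
4.68 MHz ≤ fs/2 = 5.46 MHz, passes unchanged.
23.64 MHz mod fs = 1.8 MHz.
1.8 MHz ≤ fs/2 = 5.46 MHz, appears at 1.8 MHz.
Distinct values: {0.5 MHz, 0.7 MHz, 1.8 MHz, 1.98 MHz, 4.68 MHz}.

0.5 MHz, 0.7 MHz, 1.8 MHz, 1.98 MHz, 4.68 MHz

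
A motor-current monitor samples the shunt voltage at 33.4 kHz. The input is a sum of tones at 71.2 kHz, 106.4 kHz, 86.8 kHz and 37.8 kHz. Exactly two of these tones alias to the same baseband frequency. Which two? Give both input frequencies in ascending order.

37.8 kHz, 71.2 kHz

fs/2 = 16.7 kHz.
71.2 kHz mod fs = 4.4 kHz.
4.4 kHz ≤ fs/2 = 16.7 kHz, appears at 4.4 kHz.
106.4 kHz mod fs = 6.2 kHz.
6.2 kHz ≤ fs/2 = 16.7 kHz, appears at 6.2 kHz.
86.8 kHz mod fs = 20 kHz.
20 kHz > fs/2 = 16.7 kHz, folds to fs − 20 kHz = 13.4 kHz.
37.8 kHz mod fs = 4.4 kHz.
4.4 kHz ≤ fs/2 = 16.7 kHz, appears at 4.4 kHz.
37.8 kHz and 71.2 kHz both map to 4.4 kHz.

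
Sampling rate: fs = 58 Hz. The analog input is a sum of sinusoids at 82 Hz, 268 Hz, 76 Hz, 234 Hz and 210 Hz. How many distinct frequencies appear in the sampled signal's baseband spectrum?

4

fs/2 = 29 Hz.
82 Hz mod fs = 24 Hz.
24 Hz ≤ fs/2 = 29 Hz, appears at 24 Hz.
268 Hz mod fs = 36 Hz.
36 Hz > fs/2 = 29 Hz, folds to fs − 36 Hz = 22 Hz.
76 Hz mod fs = 18 Hz.
18 Hz ≤ fs/2 = 29 Hz, appears at 18 Hz.
234 Hz mod fs = 2 Hz.
2 Hz ≤ fs/2 = 29 Hz, appears at 2 Hz.
210 Hz mod fs = 36 Hz.
36 Hz > fs/2 = 29 Hz, folds to fs − 36 Hz = 22 Hz.
Distinct values: {2 Hz, 18 Hz, 22 Hz, 24 Hz} → 4.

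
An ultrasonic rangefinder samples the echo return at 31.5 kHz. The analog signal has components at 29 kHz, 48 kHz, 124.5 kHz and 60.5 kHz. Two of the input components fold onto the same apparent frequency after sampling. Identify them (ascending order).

fs/2 = 15.75 kHz.
29 kHz > fs/2 = 15.75 kHz, folds to fs − 29 kHz = 2.5 kHz.
48 kHz mod fs = 16.5 kHz.
16.5 kHz > fs/2 = 15.75 kHz, folds to fs − 16.5 kHz = 15 kHz.
124.5 kHz mod fs = 30 kHz.
30 kHz > fs/2 = 15.75 kHz, folds to fs − 30 kHz = 1.5 kHz.
60.5 kHz mod fs = 29 kHz.
29 kHz > fs/2 = 15.75 kHz, folds to fs − 29 kHz = 2.5 kHz.
29 kHz and 60.5 kHz both map to 2.5 kHz.

29 kHz, 60.5 kHz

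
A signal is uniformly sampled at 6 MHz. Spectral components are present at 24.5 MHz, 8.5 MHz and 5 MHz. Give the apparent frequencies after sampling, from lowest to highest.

fs/2 = 3 MHz.
24.5 MHz mod fs = 0.5 MHz.
0.5 MHz ≤ fs/2 = 3 MHz, appears at 0.5 MHz.
8.5 MHz mod fs = 2.5 MHz.
2.5 MHz ≤ fs/2 = 3 MHz, appears at 2.5 MHz.
5 MHz > fs/2 = 3 MHz, folds to fs − 5 MHz = 1 MHz.
Distinct values: {0.5 MHz, 1 MHz, 2.5 MHz}.

0.5 MHz, 1 MHz, 2.5 MHz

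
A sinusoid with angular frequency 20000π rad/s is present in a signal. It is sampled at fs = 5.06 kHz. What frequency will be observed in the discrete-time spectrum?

ω = 20000π rad/s → f = ω/(2π) = 10000 Hz = 10 kHz.
10 kHz mod fs = 4.94 kHz.
4.94 kHz > fs/2 = 2.53 kHz, folds to fs − 4.94 kHz = 0.12 kHz.

0.12 kHz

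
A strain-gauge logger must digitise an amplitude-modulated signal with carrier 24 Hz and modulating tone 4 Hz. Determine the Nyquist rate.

AM sidebands sit at fc ± fm = 20 Hz and 28 Hz.
Highest-frequency component: 28 Hz.
Nyquist rate = 2 × 28 Hz = 56 Hz.

56 Hz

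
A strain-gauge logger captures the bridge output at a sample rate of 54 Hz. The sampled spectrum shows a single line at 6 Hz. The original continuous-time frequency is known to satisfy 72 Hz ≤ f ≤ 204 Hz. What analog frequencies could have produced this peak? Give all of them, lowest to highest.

102 Hz, 114 Hz, 156 Hz, 168 Hz

Frequencies that alias to 6 Hz are k·fs ± 6 Hz for integer k ≥ 0.
k=0: 6 Hz.
k=1: 48 Hz, 60 Hz.
k=2: 102 Hz, 114 Hz.
k=3: 156 Hz, 168 Hz.
k=4: 210 Hz, 222 Hz.
Within [72 Hz, 204 Hz]: 102 Hz, 114 Hz, 156 Hz, 168 Hz.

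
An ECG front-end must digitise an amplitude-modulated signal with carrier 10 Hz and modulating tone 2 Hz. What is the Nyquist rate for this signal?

AM sidebands sit at fc ± fm = 8 Hz and 12 Hz.
Highest-frequency component: 12 Hz.
Nyquist rate = 2 × 12 Hz = 24 Hz.

24 Hz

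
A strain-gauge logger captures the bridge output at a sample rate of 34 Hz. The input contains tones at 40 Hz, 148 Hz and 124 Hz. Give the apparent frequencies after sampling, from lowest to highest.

fs/2 = 17 Hz.
40 Hz mod fs = 6 Hz.
6 Hz ≤ fs/2 = 17 Hz, appears at 6 Hz.
148 Hz mod fs = 12 Hz.
12 Hz ≤ fs/2 = 17 Hz, appears at 12 Hz.
124 Hz mod fs = 22 Hz.
22 Hz > fs/2 = 17 Hz, folds to fs − 22 Hz = 12 Hz.
Distinct values: {6 Hz, 12 Hz}.

6 Hz, 12 Hz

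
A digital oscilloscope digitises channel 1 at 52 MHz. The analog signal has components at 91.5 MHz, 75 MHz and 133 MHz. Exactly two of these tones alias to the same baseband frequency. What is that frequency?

fs/2 = 26 MHz.
91.5 MHz mod fs = 39.5 MHz.
39.5 MHz > fs/2 = 26 MHz, folds to fs − 39.5 MHz = 12.5 MHz.
75 MHz mod fs = 23 MHz.
23 MHz ≤ fs/2 = 26 MHz, appears at 23 MHz.
133 MHz mod fs = 29 MHz.
29 MHz > fs/2 = 26 MHz, folds to fs − 29 MHz = 23 MHz.
75 MHz and 133 MHz both map to 23 MHz.

23 MHz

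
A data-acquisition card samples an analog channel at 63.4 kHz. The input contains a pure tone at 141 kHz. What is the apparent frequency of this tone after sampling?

14.2 kHz

141 kHz mod fs = 14.2 kHz.
14.2 kHz ≤ fs/2 = 31.7 kHz, appears at 14.2 kHz.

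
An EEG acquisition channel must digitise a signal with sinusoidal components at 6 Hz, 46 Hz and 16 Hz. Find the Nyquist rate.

92 Hz

Highest-frequency component: 46 Hz.
Nyquist rate = 2 × 46 Hz = 92 Hz.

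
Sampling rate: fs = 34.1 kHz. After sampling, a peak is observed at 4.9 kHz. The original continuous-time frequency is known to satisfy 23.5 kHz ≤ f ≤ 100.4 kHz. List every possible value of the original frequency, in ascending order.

Frequencies that alias to 4.9 kHz are k·fs ± 4.9 kHz for integer k ≥ 0.
k=0: 4.9 kHz.
k=1: 29.2 kHz, 39 kHz.
k=2: 63.3 kHz, 73.1 kHz.
k=3: 97.4 kHz, 107.2 kHz.
k=4: 131.5 kHz, 141.3 kHz.
Within [23.5 kHz, 100.4 kHz]: 29.2 kHz, 39 kHz, 63.3 kHz, 73.1 kHz, 97.4 kHz.

29.2 kHz, 39 kHz, 63.3 kHz, 73.1 kHz, 97.4 kHz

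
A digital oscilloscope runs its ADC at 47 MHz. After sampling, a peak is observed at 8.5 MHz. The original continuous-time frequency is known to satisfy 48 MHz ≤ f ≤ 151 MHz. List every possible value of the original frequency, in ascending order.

55.5 MHz, 85.5 MHz, 102.5 MHz, 132.5 MHz, 149.5 MHz

Frequencies that alias to 8.5 MHz are k·fs ± 8.5 MHz for integer k ≥ 0.
k=0: 8.5 MHz.
k=1: 38.5 MHz, 55.5 MHz.
k=2: 85.5 MHz, 102.5 MHz.
k=3: 132.5 MHz, 149.5 MHz.
k=4: 179.5 MHz, 196.5 MHz.
Within [48 MHz, 151 MHz]: 55.5 MHz, 85.5 MHz, 102.5 MHz, 132.5 MHz, 149.5 MHz.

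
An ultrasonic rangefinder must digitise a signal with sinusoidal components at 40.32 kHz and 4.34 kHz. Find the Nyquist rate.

Highest-frequency component: 40.32 kHz.
Nyquist rate = 2 × 40.32 kHz = 80.64 kHz.

80.64 kHz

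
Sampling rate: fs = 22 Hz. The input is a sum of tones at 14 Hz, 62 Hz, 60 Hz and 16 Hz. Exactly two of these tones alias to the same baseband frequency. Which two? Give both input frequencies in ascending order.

fs/2 = 11 Hz.
14 Hz > fs/2 = 11 Hz, folds to fs − 14 Hz = 8 Hz.
62 Hz mod fs = 18 Hz.
18 Hz > fs/2 = 11 Hz, folds to fs − 18 Hz = 4 Hz.
60 Hz mod fs = 16 Hz.
16 Hz > fs/2 = 11 Hz, folds to fs − 16 Hz = 6 Hz.
16 Hz > fs/2 = 11 Hz, folds to fs − 16 Hz = 6 Hz.
16 Hz and 60 Hz both map to 6 Hz.

16 Hz, 60 Hz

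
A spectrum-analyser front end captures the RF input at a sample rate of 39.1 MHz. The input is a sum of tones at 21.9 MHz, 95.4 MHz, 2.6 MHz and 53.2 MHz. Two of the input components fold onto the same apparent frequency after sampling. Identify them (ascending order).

fs/2 = 19.55 MHz.
21.9 MHz > fs/2 = 19.55 MHz, folds to fs − 21.9 MHz = 17.2 MHz.
95.4 MHz mod fs = 17.2 MHz.
17.2 MHz ≤ fs/2 = 19.55 MHz, appears at 17.2 MHz.
2.6 MHz ≤ fs/2 = 19.55 MHz, passes unchanged.
53.2 MHz mod fs = 14.1 MHz.
14.1 MHz ≤ fs/2 = 19.55 MHz, appears at 14.1 MHz.
21.9 MHz and 95.4 MHz both map to 17.2 MHz.

21.9 MHz, 95.4 MHz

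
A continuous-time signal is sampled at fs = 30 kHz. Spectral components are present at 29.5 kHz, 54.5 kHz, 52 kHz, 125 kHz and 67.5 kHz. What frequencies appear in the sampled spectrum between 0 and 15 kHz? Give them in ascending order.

fs/2 = 15 kHz.
29.5 kHz > fs/2 = 15 kHz, folds to fs − 29.5 kHz = 0.5 kHz.
54.5 kHz mod fs = 24.5 kHz.
24.5 kHz > fs/2 = 15 kHz, folds to fs − 24.5 kHz = 5.5 kHz.
52 kHz mod fs = 22 kHz.
22 kHz > fs/2 = 15 kHz, folds to fs − 22 kHz = 8 kHz.
125 kHz mod fs = 5 kHz.
5 kHz ≤ fs/2 = 15 kHz, appears at 5 kHz.
67.5 kHz mod fs = 7.5 kHz.
7.5 kHz ≤ fs/2 = 15 kHz, appears at 7.5 kHz.
Distinct values: {0.5 kHz, 5 kHz, 5.5 kHz, 7.5 kHz, 8 kHz}.

0.5 kHz, 5 kHz, 5.5 kHz, 7.5 kHz, 8 kHz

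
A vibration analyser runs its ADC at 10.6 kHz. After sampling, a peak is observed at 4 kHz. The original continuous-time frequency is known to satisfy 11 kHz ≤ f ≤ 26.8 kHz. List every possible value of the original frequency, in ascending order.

Frequencies that alias to 4 kHz are k·fs ± 4 kHz for integer k ≥ 0.
k=0: 4 kHz.
k=1: 6.6 kHz, 14.6 kHz.
k=2: 17.2 kHz, 25.2 kHz.
k=3: 27.8 kHz, 35.8 kHz.
Within [11 kHz, 26.8 kHz]: 14.6 kHz, 17.2 kHz, 25.2 kHz.

14.6 kHz, 17.2 kHz, 25.2 kHz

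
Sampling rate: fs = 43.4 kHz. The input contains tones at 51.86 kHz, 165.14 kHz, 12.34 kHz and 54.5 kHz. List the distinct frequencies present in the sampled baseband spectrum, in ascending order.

fs/2 = 21.7 kHz.
51.86 kHz mod fs = 8.46 kHz.
8.46 kHz ≤ fs/2 = 21.7 kHz, appears at 8.46 kHz.
165.14 kHz mod fs = 34.94 kHz.
34.94 kHz > fs/2 = 21.7 kHz, folds to fs − 34.94 kHz = 8.46 kHz.
12.34 kHz ≤ fs/2 = 21.7 kHz, passes unchanged.
54.5 kHz mod fs = 11.1 kHz.
11.1 kHz ≤ fs/2 = 21.7 kHz, appears at 11.1 kHz.
Distinct values: {8.46 kHz, 11.1 kHz, 12.34 kHz}.

8.46 kHz, 11.1 kHz, 12.34 kHz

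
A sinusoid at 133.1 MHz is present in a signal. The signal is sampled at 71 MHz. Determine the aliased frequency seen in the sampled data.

133.1 MHz mod fs = 62.1 MHz.
62.1 MHz > fs/2 = 35.5 MHz, folds to fs − 62.1 MHz = 8.9 MHz.

8.9 MHz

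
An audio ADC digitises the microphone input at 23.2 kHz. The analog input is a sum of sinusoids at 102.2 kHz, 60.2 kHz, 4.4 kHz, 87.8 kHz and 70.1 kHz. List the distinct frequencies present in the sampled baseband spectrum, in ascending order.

0.5 kHz, 4.4 kHz, 5 kHz, 9.4 kHz

fs/2 = 11.6 kHz.
102.2 kHz mod fs = 9.4 kHz.
9.4 kHz ≤ fs/2 = 11.6 kHz, appears at 9.4 kHz.
60.2 kHz mod fs = 13.8 kHz.
13.8 kHz > fs/2 = 11.6 kHz, folds to fs − 13.8 kHz = 9.4 kHz.
4.4 kHz ≤ fs/2 = 11.6 kHz, passes unchanged.
87.8 kHz mod fs = 18.2 kHz.
18.2 kHz > fs/2 = 11.6 kHz, folds to fs − 18.2 kHz = 5 kHz.
70.1 kHz mod fs = 0.5 kHz.
0.5 kHz ≤ fs/2 = 11.6 kHz, appears at 0.5 kHz.
Distinct values: {0.5 kHz, 4.4 kHz, 5 kHz, 9.4 kHz}.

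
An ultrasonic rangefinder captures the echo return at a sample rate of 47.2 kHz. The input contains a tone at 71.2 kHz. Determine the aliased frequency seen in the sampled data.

71.2 kHz mod fs = 24 kHz.
24 kHz > fs/2 = 23.6 kHz, folds to fs − 24 kHz = 23.2 kHz.

23.2 kHz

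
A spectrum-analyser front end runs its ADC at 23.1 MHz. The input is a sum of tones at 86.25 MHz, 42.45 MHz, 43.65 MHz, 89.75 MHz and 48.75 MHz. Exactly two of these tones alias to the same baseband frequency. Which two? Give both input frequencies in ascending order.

43.65 MHz, 48.75 MHz

fs/2 = 11.55 MHz.
86.25 MHz mod fs = 16.95 MHz.
16.95 MHz > fs/2 = 11.55 MHz, folds to fs − 16.95 MHz = 6.15 MHz.
42.45 MHz mod fs = 19.35 MHz.
19.35 MHz > fs/2 = 11.55 MHz, folds to fs − 19.35 MHz = 3.75 MHz.
43.65 MHz mod fs = 20.55 MHz.
20.55 MHz > fs/2 = 11.55 MHz, folds to fs − 20.55 MHz = 2.55 MHz.
89.75 MHz mod fs = 20.45 MHz.
20.45 MHz > fs/2 = 11.55 MHz, folds to fs − 20.45 MHz = 2.65 MHz.
48.75 MHz mod fs = 2.55 MHz.
2.55 MHz ≤ fs/2 = 11.55 MHz, appears at 2.55 MHz.
43.65 MHz and 48.75 MHz both map to 2.55 MHz.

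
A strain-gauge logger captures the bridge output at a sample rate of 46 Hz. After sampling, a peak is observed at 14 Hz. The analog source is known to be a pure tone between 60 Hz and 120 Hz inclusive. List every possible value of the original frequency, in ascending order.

Frequencies that alias to 14 Hz are k·fs ± 14 Hz for integer k ≥ 0.
k=0: 14 Hz.
k=1: 32 Hz, 60 Hz.
k=2: 78 Hz, 106 Hz.
k=3: 124 Hz, 152 Hz.
Within [60 Hz, 120 Hz]: 60 Hz, 78 Hz, 106 Hz.

60 Hz, 78 Hz, 106 Hz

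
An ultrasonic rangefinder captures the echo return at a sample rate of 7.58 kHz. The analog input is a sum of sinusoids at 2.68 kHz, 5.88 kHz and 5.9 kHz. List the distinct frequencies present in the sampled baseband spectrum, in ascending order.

fs/2 = 3.79 kHz.
2.68 kHz ≤ fs/2 = 3.79 kHz, passes unchanged.
5.88 kHz > fs/2 = 3.79 kHz, folds to fs − 5.88 kHz = 1.7 kHz.
5.9 kHz > fs/2 = 3.79 kHz, folds to fs − 5.9 kHz = 1.68 kHz.
Distinct values: {1.68 kHz, 1.7 kHz, 2.68 kHz}.

1.68 kHz, 1.7 kHz, 2.68 kHz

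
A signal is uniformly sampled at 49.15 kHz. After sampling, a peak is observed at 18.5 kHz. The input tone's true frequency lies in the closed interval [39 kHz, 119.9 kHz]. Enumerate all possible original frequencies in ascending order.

Frequencies that alias to 18.5 kHz are k·fs ± 18.5 kHz for integer k ≥ 0.
k=0: 18.5 kHz.
k=1: 30.65 kHz, 67.65 kHz.
k=2: 79.8 kHz, 116.8 kHz.
k=3: 128.95 kHz, 165.95 kHz.
Within [39 kHz, 119.9 kHz]: 67.65 kHz, 79.8 kHz, 116.8 kHz.

67.65 kHz, 79.8 kHz, 116.8 kHz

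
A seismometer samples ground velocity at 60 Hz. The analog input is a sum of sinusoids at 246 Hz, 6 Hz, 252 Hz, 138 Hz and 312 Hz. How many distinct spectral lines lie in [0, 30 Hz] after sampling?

fs/2 = 30 Hz.
246 Hz mod fs = 6 Hz.
6 Hz ≤ fs/2 = 30 Hz, appears at 6 Hz.
6 Hz ≤ fs/2 = 30 Hz, passes unchanged.
252 Hz mod fs = 12 Hz.
12 Hz ≤ fs/2 = 30 Hz, appears at 12 Hz.
138 Hz mod fs = 18 Hz.
18 Hz ≤ fs/2 = 30 Hz, appears at 18 Hz.
312 Hz mod fs = 12 Hz.
12 Hz ≤ fs/2 = 30 Hz, appears at 12 Hz.
Distinct values: {6 Hz, 12 Hz, 18 Hz} → 3.

3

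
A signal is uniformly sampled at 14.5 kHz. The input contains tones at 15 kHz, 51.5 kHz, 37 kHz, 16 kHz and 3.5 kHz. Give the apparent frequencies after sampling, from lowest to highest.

fs/2 = 7.25 kHz.
15 kHz mod fs = 0.5 kHz.
0.5 kHz ≤ fs/2 = 7.25 kHz, appears at 0.5 kHz.
51.5 kHz mod fs = 8 kHz.
8 kHz > fs/2 = 7.25 kHz, folds to fs − 8 kHz = 6.5 kHz.
37 kHz mod fs = 8 kHz.
8 kHz > fs/2 = 7.25 kHz, folds to fs − 8 kHz = 6.5 kHz.
16 kHz mod fs = 1.5 kHz.
1.5 kHz ≤ fs/2 = 7.25 kHz, appears at 1.5 kHz.
3.5 kHz ≤ fs/2 = 7.25 kHz, passes unchanged.
Distinct values: {0.5 kHz, 1.5 kHz, 3.5 kHz, 6.5 kHz}.

0.5 kHz, 1.5 kHz, 3.5 kHz, 6.5 kHz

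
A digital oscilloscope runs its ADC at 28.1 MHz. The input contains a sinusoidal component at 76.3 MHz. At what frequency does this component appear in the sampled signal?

76.3 MHz mod fs = 20.1 MHz.
20.1 MHz > fs/2 = 14.05 MHz, folds to fs − 20.1 MHz = 8 MHz.

8 MHz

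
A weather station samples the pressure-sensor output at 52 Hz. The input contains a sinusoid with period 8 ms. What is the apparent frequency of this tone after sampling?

21 Hz

T = 8 ms → f = 1/T = 125 Hz.
125 Hz mod fs = 21 Hz.
21 Hz ≤ fs/2 = 26 Hz, appears at 21 Hz.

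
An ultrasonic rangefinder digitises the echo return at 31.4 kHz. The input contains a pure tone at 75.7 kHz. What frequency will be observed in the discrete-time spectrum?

12.9 kHz

75.7 kHz mod fs = 12.9 kHz.
12.9 kHz ≤ fs/2 = 15.7 kHz, appears at 12.9 kHz.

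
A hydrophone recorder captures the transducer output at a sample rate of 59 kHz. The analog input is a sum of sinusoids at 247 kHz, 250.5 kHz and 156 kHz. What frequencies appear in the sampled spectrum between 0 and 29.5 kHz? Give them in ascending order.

11 kHz, 14.5 kHz, 21 kHz

fs/2 = 29.5 kHz.
247 kHz mod fs = 11 kHz.
11 kHz ≤ fs/2 = 29.5 kHz, appears at 11 kHz.
250.5 kHz mod fs = 14.5 kHz.
14.5 kHz ≤ fs/2 = 29.5 kHz, appears at 14.5 kHz.
156 kHz mod fs = 38 kHz.
38 kHz > fs/2 = 29.5 kHz, folds to fs − 38 kHz = 21 kHz.
Distinct values: {11 kHz, 14.5 kHz, 21 kHz}.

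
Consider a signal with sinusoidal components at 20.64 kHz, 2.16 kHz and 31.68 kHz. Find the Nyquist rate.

63.36 kHz

Highest-frequency component: 31.68 kHz.
Nyquist rate = 2 × 31.68 kHz = 63.36 kHz.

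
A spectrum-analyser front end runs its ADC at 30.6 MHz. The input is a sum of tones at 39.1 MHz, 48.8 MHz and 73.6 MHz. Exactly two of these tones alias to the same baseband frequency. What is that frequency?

fs/2 = 15.3 MHz.
39.1 MHz mod fs = 8.5 MHz.
8.5 MHz ≤ fs/2 = 15.3 MHz, appears at 8.5 MHz.
48.8 MHz mod fs = 18.2 MHz.
18.2 MHz > fs/2 = 15.3 MHz, folds to fs − 18.2 MHz = 12.4 MHz.
73.6 MHz mod fs = 12.4 MHz.
12.4 MHz ≤ fs/2 = 15.3 MHz, appears at 12.4 MHz.
48.8 MHz and 73.6 MHz both map to 12.4 MHz.

12.4 MHz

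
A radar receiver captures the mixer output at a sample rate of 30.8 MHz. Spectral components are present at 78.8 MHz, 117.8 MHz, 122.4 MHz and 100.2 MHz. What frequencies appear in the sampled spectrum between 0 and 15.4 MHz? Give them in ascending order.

0.8 MHz, 5.4 MHz, 7.8 MHz, 13.6 MHz

fs/2 = 15.4 MHz.
78.8 MHz mod fs = 17.2 MHz.
17.2 MHz > fs/2 = 15.4 MHz, folds to fs − 17.2 MHz = 13.6 MHz.
117.8 MHz mod fs = 25.4 MHz.
25.4 MHz > fs/2 = 15.4 MHz, folds to fs − 25.4 MHz = 5.4 MHz.
122.4 MHz mod fs = 30 MHz.
30 MHz > fs/2 = 15.4 MHz, folds to fs − 30 MHz = 0.8 MHz.
100.2 MHz mod fs = 7.8 MHz.
7.8 MHz ≤ fs/2 = 15.4 MHz, appears at 7.8 MHz.
Distinct values: {0.8 MHz, 5.4 MHz, 7.8 MHz, 13.6 MHz}.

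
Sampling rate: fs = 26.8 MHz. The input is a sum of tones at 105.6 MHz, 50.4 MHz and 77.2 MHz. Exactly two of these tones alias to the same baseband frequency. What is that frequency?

fs/2 = 13.4 MHz.
105.6 MHz mod fs = 25.2 MHz.
25.2 MHz > fs/2 = 13.4 MHz, folds to fs − 25.2 MHz = 1.6 MHz.
50.4 MHz mod fs = 23.6 MHz.
23.6 MHz > fs/2 = 13.4 MHz, folds to fs − 23.6 MHz = 3.2 MHz.
77.2 MHz mod fs = 23.6 MHz.
23.6 MHz > fs/2 = 13.4 MHz, folds to fs − 23.6 MHz = 3.2 MHz.
50.4 MHz and 77.2 MHz both map to 3.2 MHz.

3.2 MHz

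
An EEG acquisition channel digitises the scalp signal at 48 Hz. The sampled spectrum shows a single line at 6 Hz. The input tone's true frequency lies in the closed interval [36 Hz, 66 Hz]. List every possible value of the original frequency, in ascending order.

42 Hz, 54 Hz

Frequencies that alias to 6 Hz are k·fs ± 6 Hz for integer k ≥ 0.
k=0: 6 Hz.
k=1: 42 Hz, 54 Hz.
k=2: 90 Hz, 102 Hz.
Within [36 Hz, 66 Hz]: 42 Hz, 54 Hz.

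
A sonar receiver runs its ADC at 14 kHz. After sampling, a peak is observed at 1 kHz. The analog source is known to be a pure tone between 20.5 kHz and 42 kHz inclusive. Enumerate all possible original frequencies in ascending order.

Frequencies that alias to 1 kHz are k·fs ± 1 kHz for integer k ≥ 0.
k=0: 1 kHz.
k=1: 13 kHz, 15 kHz.
k=2: 27 kHz, 29 kHz.
k=3: 41 kHz, 43 kHz.
k=4: 55 kHz, 57 kHz.
Within [20.5 kHz, 42 kHz]: 27 kHz, 29 kHz, 41 kHz.

27 kHz, 29 kHz, 41 kHz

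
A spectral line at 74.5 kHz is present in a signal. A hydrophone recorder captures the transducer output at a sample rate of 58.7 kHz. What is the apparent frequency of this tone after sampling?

15.8 kHz

74.5 kHz mod fs = 15.8 kHz.
15.8 kHz ≤ fs/2 = 29.35 kHz, appears at 15.8 kHz.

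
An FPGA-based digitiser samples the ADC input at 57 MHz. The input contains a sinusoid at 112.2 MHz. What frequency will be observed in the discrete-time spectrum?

112.2 MHz mod fs = 55.2 MHz.
55.2 MHz > fs/2 = 28.5 MHz, folds to fs − 55.2 MHz = 1.8 MHz.

1.8 MHz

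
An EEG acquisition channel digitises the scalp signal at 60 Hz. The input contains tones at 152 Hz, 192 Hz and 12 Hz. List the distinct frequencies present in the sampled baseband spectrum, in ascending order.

fs/2 = 30 Hz.
152 Hz mod fs = 32 Hz.
32 Hz > fs/2 = 30 Hz, folds to fs − 32 Hz = 28 Hz.
192 Hz mod fs = 12 Hz.
12 Hz ≤ fs/2 = 30 Hz, appears at 12 Hz.
12 Hz ≤ fs/2 = 30 Hz, passes unchanged.
Distinct values: {12 Hz, 28 Hz}.

12 Hz, 28 Hz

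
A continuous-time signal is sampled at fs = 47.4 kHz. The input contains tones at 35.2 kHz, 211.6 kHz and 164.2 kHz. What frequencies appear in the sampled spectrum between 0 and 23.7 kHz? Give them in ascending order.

fs/2 = 23.7 kHz.
35.2 kHz > fs/2 = 23.7 kHz, folds to fs − 35.2 kHz = 12.2 kHz.
211.6 kHz mod fs = 22 kHz.
22 kHz ≤ fs/2 = 23.7 kHz, appears at 22 kHz.
164.2 kHz mod fs = 22 kHz.
22 kHz ≤ fs/2 = 23.7 kHz, appears at 22 kHz.
Distinct values: {12.2 kHz, 22 kHz}.

12.2 kHz, 22 kHz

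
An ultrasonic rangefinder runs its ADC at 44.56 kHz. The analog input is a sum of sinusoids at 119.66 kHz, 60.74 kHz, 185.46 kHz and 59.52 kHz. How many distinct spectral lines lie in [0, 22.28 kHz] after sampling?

4

fs/2 = 22.28 kHz.
119.66 kHz mod fs = 30.54 kHz.
30.54 kHz > fs/2 = 22.28 kHz, folds to fs − 30.54 kHz = 14.02 kHz.
60.74 kHz mod fs = 16.18 kHz.
16.18 kHz ≤ fs/2 = 22.28 kHz, appears at 16.18 kHz.
185.46 kHz mod fs = 7.22 kHz.
7.22 kHz ≤ fs/2 = 22.28 kHz, appears at 7.22 kHz.
59.52 kHz mod fs = 14.96 kHz.
14.96 kHz ≤ fs/2 = 22.28 kHz, appears at 14.96 kHz.
Distinct values: {7.22 kHz, 14.02 kHz, 14.96 kHz, 16.18 kHz} → 4.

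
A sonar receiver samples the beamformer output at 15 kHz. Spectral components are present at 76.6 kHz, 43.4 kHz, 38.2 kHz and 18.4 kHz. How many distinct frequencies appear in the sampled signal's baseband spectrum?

fs/2 = 7.5 kHz.
76.6 kHz mod fs = 1.6 kHz.
1.6 kHz ≤ fs/2 = 7.5 kHz, appears at 1.6 kHz.
43.4 kHz mod fs = 13.4 kHz.
13.4 kHz > fs/2 = 7.5 kHz, folds to fs − 13.4 kHz = 1.6 kHz.
38.2 kHz mod fs = 8.2 kHz.
8.2 kHz > fs/2 = 7.5 kHz, folds to fs − 8.2 kHz = 6.8 kHz.
18.4 kHz mod fs = 3.4 kHz.
3.4 kHz ≤ fs/2 = 7.5 kHz, appears at 3.4 kHz.
Distinct values: {1.6 kHz, 3.4 kHz, 6.8 kHz} → 3.

3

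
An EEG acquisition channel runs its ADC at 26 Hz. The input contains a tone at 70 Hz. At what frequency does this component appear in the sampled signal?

8 Hz

70 Hz mod fs = 18 Hz.
18 Hz > fs/2 = 13 Hz, folds to fs − 18 Hz = 8 Hz.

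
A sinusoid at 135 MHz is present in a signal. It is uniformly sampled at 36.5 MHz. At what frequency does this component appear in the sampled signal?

135 MHz mod fs = 25.5 MHz.
25.5 MHz > fs/2 = 18.25 MHz, folds to fs − 25.5 MHz = 11 MHz.

11 MHz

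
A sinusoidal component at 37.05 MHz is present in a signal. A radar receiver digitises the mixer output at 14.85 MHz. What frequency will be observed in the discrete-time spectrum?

7.35 MHz

37.05 MHz mod fs = 7.35 MHz.
7.35 MHz ≤ fs/2 = 7.425 MHz, appears at 7.35 MHz.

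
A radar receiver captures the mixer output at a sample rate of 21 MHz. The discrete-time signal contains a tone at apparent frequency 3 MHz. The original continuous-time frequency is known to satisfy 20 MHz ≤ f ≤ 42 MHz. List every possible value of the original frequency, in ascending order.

Frequencies that alias to 3 MHz are k·fs ± 3 MHz for integer k ≥ 0.
k=0: 3 MHz.
k=1: 18 MHz, 24 MHz.
k=2: 39 MHz, 45 MHz.
k=3: 60 MHz, 66 MHz.
Within [20 MHz, 42 MHz]: 24 MHz, 39 MHz.

24 MHz, 39 MHz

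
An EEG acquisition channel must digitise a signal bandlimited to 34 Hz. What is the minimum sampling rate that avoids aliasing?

Nyquist rate = 2 × 34 Hz = 68 Hz.

68 Hz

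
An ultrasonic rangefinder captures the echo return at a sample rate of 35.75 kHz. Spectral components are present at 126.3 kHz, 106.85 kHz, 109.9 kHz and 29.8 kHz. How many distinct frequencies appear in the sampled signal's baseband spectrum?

4

fs/2 = 17.875 kHz.
126.3 kHz mod fs = 19.05 kHz.
19.05 kHz > fs/2 = 17.875 kHz, folds to fs − 19.05 kHz = 16.7 kHz.
106.85 kHz mod fs = 35.35 kHz.
35.35 kHz > fs/2 = 17.875 kHz, folds to fs − 35.35 kHz = 0.4 kHz.
109.9 kHz mod fs = 2.65 kHz.
2.65 kHz ≤ fs/2 = 17.875 kHz, appears at 2.65 kHz.
29.8 kHz > fs/2 = 17.875 kHz, folds to fs − 29.8 kHz = 5.95 kHz.
Distinct values: {0.4 kHz, 2.65 kHz, 5.95 kHz, 16.7 kHz} → 4.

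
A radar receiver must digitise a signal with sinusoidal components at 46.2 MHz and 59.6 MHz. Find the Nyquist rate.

119.2 MHz

Highest-frequency component: 59.6 MHz.
Nyquist rate = 2 × 59.6 MHz = 119.2 MHz.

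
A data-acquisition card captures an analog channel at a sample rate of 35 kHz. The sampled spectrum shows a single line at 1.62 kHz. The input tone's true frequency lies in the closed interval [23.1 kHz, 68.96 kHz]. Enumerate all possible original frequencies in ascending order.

33.38 kHz, 36.62 kHz, 68.38 kHz

Frequencies that alias to 1.62 kHz are k·fs ± 1.62 kHz for integer k ≥ 0.
k=0: 1.62 kHz.
k=1: 33.38 kHz, 36.62 kHz.
k=2: 68.38 kHz, 71.62 kHz.
k=3: 103.38 kHz, 106.62 kHz.
Within [23.1 kHz, 68.96 kHz]: 33.38 kHz, 36.62 kHz, 68.38 kHz.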